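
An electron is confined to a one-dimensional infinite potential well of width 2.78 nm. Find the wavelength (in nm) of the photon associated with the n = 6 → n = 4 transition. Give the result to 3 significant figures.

E_1 = h²/(8m_eL²) = 7.796×10^-21 J, so ΔE = (6² − 4²)E_1 = 1.559×10^-19 J.
λ = hc/ΔE = (6.626×10^-34·2.998×10^8)/1.559×10^-19 = 1.27×10^-6 m = 1.27×10^3 nm.

λ = 1.27×10^3 nm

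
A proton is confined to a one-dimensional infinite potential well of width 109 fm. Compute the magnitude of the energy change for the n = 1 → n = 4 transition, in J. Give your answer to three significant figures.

E_1 = h²/(8m_pL²) = 2.761×10^-15 J.
|ΔE| = |1² − 4²|·E_1 = 15·2.761×10^-15 J = 4.14×10^-14 J.

|ΔE| = 4.14×10^-14 J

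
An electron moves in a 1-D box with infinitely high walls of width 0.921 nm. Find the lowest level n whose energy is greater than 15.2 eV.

n = 6

E_1 = h²/(8m_eL²) = 7.103×10^-20 J = 0.4434 eV.
Need n² > 15.2/0.4434 = 34.28, i.e. n > 5.855.
The smallest integer satisfying this is n = 6.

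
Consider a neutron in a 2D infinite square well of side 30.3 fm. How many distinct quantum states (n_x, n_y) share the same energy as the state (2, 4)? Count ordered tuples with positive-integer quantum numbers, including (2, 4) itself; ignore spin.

degeneracy = 2

The level has n_x² + n_y² = 20. The ordered positive-integer solutions are (2, 4), (4, 2).
That gives 2 states.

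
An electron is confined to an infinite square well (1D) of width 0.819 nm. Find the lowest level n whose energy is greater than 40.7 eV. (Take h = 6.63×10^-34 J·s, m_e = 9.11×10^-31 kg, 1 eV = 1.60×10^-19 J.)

n = 9

E_1 = h²/(8m_eL²) = 8.992×10^-20 J = 0.5620 eV.
Need n² > 40.7/0.5620 = 72.42, i.e. n > 8.510.
The smallest integer satisfying this is n = 9.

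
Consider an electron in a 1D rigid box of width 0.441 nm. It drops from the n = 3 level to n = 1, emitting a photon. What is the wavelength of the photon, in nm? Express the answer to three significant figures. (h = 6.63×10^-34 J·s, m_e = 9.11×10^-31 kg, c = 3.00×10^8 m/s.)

E_1 = h²/(8m_eL²) = 3.101×10^-19 J, so ΔE = (3² − 1²)E_1 = 2.481×10^-18 J.
λ = hc/ΔE = (6.63×10^-34·3.00×10^8)/2.481×10^-18 = 8.02×10^-8 m = 80.2 nm.

λ = 80.2 nm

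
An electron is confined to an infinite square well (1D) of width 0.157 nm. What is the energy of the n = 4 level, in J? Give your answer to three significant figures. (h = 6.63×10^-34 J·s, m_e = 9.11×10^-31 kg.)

For an infinite well E_n = n²h²/(8m_eL²), so E_1 = h²/(8m_eL²) = (6.63×10^-34)²/(8·9.11×10^-31·(1.57×10^-10 m)²) = 2.447×10^-18 J.
Then E_4 = 4²·E_1 = 16·2.447×10^-18 J = 3.92×10^-17 J.

E_4 = 3.92×10^-17 J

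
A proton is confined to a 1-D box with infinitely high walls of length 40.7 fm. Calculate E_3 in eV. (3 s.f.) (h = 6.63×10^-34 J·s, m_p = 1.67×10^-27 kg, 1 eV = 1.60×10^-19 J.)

E_3 = 1.12×10^6 eV

For an infinite well E_n = n²h²/(8m_pL²), so E_1 = h²/(8m_pL²) = (6.63×10^-34)²/(8·1.67×10^-27·(4.07×10^-14 m)²) = 1.986×10^-14 J.
Then E_3 = 3²·E_1 = 9·1.986×10^-14 J = 1.787×10^-13 J.
Converting, E_3 = 1.787×10^-13 J / (1.60×10^-19 J/eV) = 1.12×10^6 eV.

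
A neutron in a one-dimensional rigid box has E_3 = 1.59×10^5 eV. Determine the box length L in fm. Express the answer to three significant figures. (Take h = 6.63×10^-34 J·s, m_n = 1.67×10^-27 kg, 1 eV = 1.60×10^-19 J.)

L = 108 fm

From E_n = n²h²/(8m_nL²), L = n·h/√(8m_nE_n).
E_3 = 1.59×10^5 eV = 2.544×10^-14 J, so L = 3·6.63×10^-34/√(8·1.67×10^-27·2.544×10^-14) = 1.08×10^-13 m = 108 fm.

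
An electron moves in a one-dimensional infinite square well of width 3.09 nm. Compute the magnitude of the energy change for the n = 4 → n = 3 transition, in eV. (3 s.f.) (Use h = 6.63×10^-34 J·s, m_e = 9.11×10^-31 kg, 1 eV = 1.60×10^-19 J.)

E_1 = h²/(8m_eL²) = 6.317×10^-21 J.
|ΔE| = |4² − 3²|·E_1 = 7·6.317×10^-21 J = 4.422×10^-20 J = 0.276 eV.

|ΔE| = 0.276 eV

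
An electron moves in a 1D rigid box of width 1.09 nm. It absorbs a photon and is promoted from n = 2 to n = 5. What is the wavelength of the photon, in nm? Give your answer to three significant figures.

E_1 = h²/(8m_eL²) = 5.071×10^-20 J, so ΔE = (5² − 2²)E_1 = 1.065×10^-18 J.
λ = hc/ΔE = (6.626×10^-34·2.998×10^8)/1.065×10^-18 = 1.87×10^-7 m = 187 nm.

λ = 187 nm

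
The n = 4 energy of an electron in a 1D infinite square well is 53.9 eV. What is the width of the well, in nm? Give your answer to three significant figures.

From E_n = n²h²/(8m_eL²), L = n·h/√(8m_eE_n).
E_4 = 53.9 eV = 8.635×10^-18 J, so L = 4·6.626×10^-34/√(8·9.109×10^-31·8.635×10^-18) = 3.34×10^-10 m = 0.334 nm.

L = 0.334 nm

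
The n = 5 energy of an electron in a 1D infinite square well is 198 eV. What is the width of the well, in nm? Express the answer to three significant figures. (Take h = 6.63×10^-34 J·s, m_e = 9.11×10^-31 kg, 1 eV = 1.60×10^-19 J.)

L = 0.218 nm

From E_n = n²h²/(8m_eL²), L = n·h/√(8m_eE_n).
E_5 = 198 eV = 3.168×10^-17 J, so L = 5·6.63×10^-34/√(8·9.11×10^-31·3.168×10^-17) = 2.18×10^-10 m = 0.218 nm.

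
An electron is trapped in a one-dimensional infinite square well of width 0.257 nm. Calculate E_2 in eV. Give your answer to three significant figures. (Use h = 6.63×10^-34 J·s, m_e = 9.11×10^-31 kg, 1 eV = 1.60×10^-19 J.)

For an infinite well E_n = n²h²/(8m_eL²), so E_1 = h²/(8m_eL²) = (6.63×10^-34)²/(8·9.11×10^-31·(2.57×10^-10 m)²) = 9.132×10^-19 J.
Then E_2 = 2²·E_1 = 4·9.132×10^-19 J = 3.653×10^-18 J.
Converting, E_2 = 3.653×10^-18 J / (1.60×10^-19 J/eV) = 22.8 eV.

E_2 = 22.8 eV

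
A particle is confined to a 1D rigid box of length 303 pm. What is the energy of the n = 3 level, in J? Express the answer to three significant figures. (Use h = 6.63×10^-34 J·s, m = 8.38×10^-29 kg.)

E_3 = 6.43×10^-20 J

For an infinite well E_n = n²h²/(8mL²), so E_1 = h²/(8mL²) = (6.63×10^-34)²/(8·8.38×10^-29·(3.03×10^-10 m)²) = 7.142×10^-21 J.
Then E_3 = 3²·E_1 = 9·7.142×10^-21 J = 6.43×10^-20 J.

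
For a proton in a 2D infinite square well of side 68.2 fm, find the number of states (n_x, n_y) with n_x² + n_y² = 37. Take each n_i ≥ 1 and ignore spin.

degeneracy = 2

The level has n_x² + n_y² = 37. The ordered positive-integer solutions are (1, 6), (6, 1).
That gives 2 states.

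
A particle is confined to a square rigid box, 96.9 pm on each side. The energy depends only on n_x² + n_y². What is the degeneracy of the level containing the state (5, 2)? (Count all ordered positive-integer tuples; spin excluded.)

degeneracy = 2

The level has n_x² + n_y² = 29. The ordered positive-integer solutions are (2, 5), (5, 2).
That gives 2 states.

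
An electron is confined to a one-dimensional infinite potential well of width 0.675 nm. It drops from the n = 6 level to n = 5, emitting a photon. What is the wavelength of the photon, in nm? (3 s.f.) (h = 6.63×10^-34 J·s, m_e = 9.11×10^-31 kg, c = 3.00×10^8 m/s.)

E_1 = h²/(8m_eL²) = 1.324×10^-19 J, so ΔE = (6² − 5²)E_1 = 1.456×10^-18 J.
λ = hc/ΔE = (6.63×10^-34·3.00×10^8)/1.456×10^-18 = 1.37×10^-7 m = 137 nm.

λ = 137 nm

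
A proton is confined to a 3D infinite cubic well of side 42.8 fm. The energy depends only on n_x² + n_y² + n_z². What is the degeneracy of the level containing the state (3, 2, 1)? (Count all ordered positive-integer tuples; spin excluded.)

degeneracy = 6

The level has n_x² + n_y² + n_z² = 14. The ordered positive-integer solutions are (1, 2, 3), (1, 3, 2), (2, 1, 3), (2, 3, 1), (3, 1, 2), (3, 2, 1).
That gives 6 states.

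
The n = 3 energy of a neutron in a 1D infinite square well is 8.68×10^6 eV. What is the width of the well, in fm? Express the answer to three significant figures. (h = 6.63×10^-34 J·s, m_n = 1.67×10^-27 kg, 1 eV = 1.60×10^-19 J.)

L = 14.6 fm

From E_n = n²h²/(8m_nL²), L = n·h/√(8m_nE_n).
E_3 = 8.68×10^6 eV = 1.389×10^-12 J, so L = 3·6.63×10^-34/√(8·1.67×10^-27·1.389×10^-12) = 1.46×10^-14 m = 14.6 fm.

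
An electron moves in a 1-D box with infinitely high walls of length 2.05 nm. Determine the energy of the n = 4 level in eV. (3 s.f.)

For an infinite well E_n = n²h²/(8m_eL²), so E_1 = h²/(8m_eL²) = (6.626×10^-34)²/(8·9.109×10^-31·(2.05×10^-9 m)²) = 1.434×10^-20 J.
Then E_4 = 4²·E_1 = 16·1.434×10^-20 J = 2.294×10^-19 J.
Converting, E_4 = 2.294×10^-19 J / (1.602×10^-19 J/eV) = 1.43 eV.

E_4 = 1.43 eV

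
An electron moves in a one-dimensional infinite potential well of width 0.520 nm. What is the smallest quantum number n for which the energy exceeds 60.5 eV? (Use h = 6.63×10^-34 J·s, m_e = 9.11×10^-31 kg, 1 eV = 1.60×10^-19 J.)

E_1 = h²/(8m_eL²) = 2.231×10^-19 J = 1.394 eV.
Need n² > 60.5/1.394 = 43.40, i.e. n > 6.588.
The smallest integer satisfying this is n = 7.

n = 7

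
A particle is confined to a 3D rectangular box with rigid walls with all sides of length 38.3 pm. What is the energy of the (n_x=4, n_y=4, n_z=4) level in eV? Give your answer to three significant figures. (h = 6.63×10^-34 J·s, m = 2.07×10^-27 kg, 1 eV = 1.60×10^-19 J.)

E = 5.43 eV

For a 3D rectangular well E = (h²/8m)·Σ n_i²/L_i² = (6.63×10^-34)²/(8·2.07×10^-27) · [4²/(38.3 pm)² + 4²/(38.3 pm)² + 4²/(38.3 pm)²].
Evaluating gives E = 8.686×10^-19 J = 5.43 eV.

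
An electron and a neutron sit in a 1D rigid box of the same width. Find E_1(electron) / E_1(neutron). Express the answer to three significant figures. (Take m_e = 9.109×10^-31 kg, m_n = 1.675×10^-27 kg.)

1.84×10^3

E_n ∝ 1/m at fixed n and L, so the ratio is m_n/m_e = 1.675×10^-27/9.109×10^-31 = 1.84×10^3.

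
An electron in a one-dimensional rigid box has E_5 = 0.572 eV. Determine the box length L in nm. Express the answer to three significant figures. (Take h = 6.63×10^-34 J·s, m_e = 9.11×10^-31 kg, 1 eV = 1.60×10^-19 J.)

L = 4.06 nm

From E_n = n²h²/(8m_eL²), L = n·h/√(8m_eE_n).
E_5 = 0.572 eV = 9.152×10^-20 J, so L = 5·6.63×10^-34/√(8·9.11×10^-31·9.152×10^-20) = 4.06×10^-9 m = 4.06 nm.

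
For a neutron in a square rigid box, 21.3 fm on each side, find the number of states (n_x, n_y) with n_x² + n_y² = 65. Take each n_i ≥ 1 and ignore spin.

The level has n_x² + n_y² = 65. The ordered positive-integer solutions are (1, 8), (4, 7), (7, 4), (8, 1).
That gives 4 states.

degeneracy = 4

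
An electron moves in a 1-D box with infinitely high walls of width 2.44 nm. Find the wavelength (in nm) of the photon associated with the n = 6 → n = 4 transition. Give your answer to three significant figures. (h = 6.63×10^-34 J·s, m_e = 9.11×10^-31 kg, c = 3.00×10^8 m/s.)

E_1 = h²/(8m_eL²) = 1.013×10^-20 J, so ΔE = (6² − 4²)E_1 = 2.026×10^-19 J.
λ = hc/ΔE = (6.63×10^-34·3.00×10^8)/2.026×10^-19 = 9.82×10^-7 m = 982 nm.

λ = 982 nm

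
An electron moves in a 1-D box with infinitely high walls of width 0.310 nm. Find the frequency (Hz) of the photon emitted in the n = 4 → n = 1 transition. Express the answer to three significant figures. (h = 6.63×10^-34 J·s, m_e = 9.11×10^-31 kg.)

f = 1.42×10^16 Hz

E_1 = h²/(8m_eL²) = 6.276×10^-19 J and ΔE = (4² − 1²)E_1 = 9.414×10^-18 J.
f = ΔE/h = 9.414×10^-18/6.63×10^-34 = 1.42×10^16 Hz.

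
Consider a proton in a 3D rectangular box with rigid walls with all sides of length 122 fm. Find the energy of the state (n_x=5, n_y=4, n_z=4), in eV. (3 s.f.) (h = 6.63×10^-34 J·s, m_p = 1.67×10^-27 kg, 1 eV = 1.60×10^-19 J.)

E = 7.88×10^5 eV

For a 3D rectangular well E = (h²/8m_p)·Σ n_i²/L_i² = (6.63×10^-34)²/(8·1.67×10^-27) · [5²/(122 fm)² + 4²/(122 fm)² + 4²/(122 fm)²].
Evaluating gives E = 1.260×10^-13 J = 7.88×10^5 eV.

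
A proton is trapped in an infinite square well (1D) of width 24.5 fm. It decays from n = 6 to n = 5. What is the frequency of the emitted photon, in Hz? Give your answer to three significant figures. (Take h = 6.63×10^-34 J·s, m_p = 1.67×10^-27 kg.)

E_1 = h²/(8m_pL²) = 5.481×10^-14 J and ΔE = (6² − 5²)E_1 = 6.029×10^-13 J.
f = ΔE/h = 6.029×10^-13/6.63×10^-34 = 9.09×10^20 Hz.

f = 9.09×10^20 Hz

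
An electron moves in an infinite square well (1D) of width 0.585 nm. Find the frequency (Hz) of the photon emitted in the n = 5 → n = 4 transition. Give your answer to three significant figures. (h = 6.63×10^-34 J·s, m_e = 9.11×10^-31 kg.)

f = 2.39×10^15 Hz

E_1 = h²/(8m_eL²) = 1.762×10^-19 J and ΔE = (5² − 4²)E_1 = 1.586×10^-18 J.
f = ΔE/h = 1.586×10^-18/6.63×10^-34 = 2.39×10^15 Hz.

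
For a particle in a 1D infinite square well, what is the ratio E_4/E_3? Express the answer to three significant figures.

E_n ∝ n², so E_4/E_3 = 4²/3² = 16/9 = 1.78.

1.78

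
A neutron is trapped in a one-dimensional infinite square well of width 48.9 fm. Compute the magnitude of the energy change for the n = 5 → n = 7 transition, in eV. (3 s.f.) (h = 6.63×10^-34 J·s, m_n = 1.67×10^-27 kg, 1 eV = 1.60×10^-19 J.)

|ΔE| = 2.06×10^6 eV

E_1 = h²/(8m_nL²) = 1.376×10^-14 J.
|ΔE| = |5² − 7²|·E_1 = 24·1.376×10^-14 J = 3.302×10^-13 J = 2.06×10^6 eV.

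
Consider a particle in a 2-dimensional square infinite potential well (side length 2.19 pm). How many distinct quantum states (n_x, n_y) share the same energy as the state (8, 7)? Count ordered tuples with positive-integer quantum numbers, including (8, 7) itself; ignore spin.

The level has n_x² + n_y² = 113. The ordered positive-integer solutions are (7, 8), (8, 7).
That gives 2 states.

degeneracy = 2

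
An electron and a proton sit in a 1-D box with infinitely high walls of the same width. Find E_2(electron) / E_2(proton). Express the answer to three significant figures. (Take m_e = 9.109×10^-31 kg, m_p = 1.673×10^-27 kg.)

1.84×10^3

E_n ∝ 1/m at fixed n and L, so the ratio is m_p/m_e = 1.673×10^-27/9.109×10^-31 = 1.84×10^3.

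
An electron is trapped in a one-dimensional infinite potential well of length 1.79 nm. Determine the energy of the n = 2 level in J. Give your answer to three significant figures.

E_2 = 7.52×10^-20 J

For an infinite well E_n = n²h²/(8m_eL²), so E_1 = h²/(8m_eL²) = (6.626×10^-34)²/(8·9.109×10^-31·(1.79×10^-9 m)²) = 1.880×10^-20 J.
Then E_2 = 2²·E_1 = 4·1.880×10^-20 J = 7.52×10^-20 J.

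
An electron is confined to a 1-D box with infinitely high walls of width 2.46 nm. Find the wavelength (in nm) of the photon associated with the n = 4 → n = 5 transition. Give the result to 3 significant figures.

E_1 = h²/(8m_eL²) = 9.956×10^-21 J, so ΔE = (5² − 4²)E_1 = 8.960×10^-20 J.
λ = hc/ΔE = (6.626×10^-34·2.998×10^8)/8.960×10^-20 = 2.22×10^-6 m = 2.22×10^3 nm.

λ = 2.22×10^3 nm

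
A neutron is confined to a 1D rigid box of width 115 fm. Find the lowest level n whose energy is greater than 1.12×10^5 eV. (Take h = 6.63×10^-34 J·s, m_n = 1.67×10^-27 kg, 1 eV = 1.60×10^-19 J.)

n = 3

E_1 = h²/(8m_nL²) = 2.488×10^-15 J = 1.555×10^4 eV.
Need n² > 1.12×10^5/1.555×10^4 = 7.203, i.e. n > 2.684.
The smallest integer satisfying this is n = 3.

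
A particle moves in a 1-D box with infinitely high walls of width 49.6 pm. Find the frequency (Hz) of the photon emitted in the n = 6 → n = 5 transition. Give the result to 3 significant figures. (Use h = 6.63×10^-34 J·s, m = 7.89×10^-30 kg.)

f = 4.70×10^16 Hz

E_1 = h²/(8mL²) = 2.831×10^-18 J and ΔE = (6² − 5²)E_1 = 3.114×10^-17 J.
f = ΔE/h = 3.114×10^-17/6.63×10^-34 = 4.70×10^16 Hz.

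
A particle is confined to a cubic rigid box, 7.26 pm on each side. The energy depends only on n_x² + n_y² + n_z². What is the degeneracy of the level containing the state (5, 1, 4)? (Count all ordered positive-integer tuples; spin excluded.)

The level has n_x² + n_y² + n_z² = 42. The ordered positive-integer solutions are (1, 4, 5), (1, 5, 4), (4, 1, 5), (4, 5, 1), (5, 1, 4), (5, 4, 1).
That gives 6 states.

degeneracy = 6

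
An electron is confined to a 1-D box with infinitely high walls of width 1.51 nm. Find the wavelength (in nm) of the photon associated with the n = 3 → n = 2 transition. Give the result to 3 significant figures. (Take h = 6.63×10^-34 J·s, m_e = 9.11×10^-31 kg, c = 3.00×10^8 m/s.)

E_1 = h²/(8m_eL²) = 2.645×10^-20 J, so ΔE = (3² − 2²)E_1 = 1.323×10^-19 J.
λ = hc/ΔE = (6.63×10^-34·3.00×10^8)/1.323×10^-19 = 1.50×10^-6 m = 1.50×10^3 nm.

λ = 1.50×10^3 nm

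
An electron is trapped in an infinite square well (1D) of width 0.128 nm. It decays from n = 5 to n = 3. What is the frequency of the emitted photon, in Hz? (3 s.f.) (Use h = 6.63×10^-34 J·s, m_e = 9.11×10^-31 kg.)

f = 8.88×10^16 Hz

E_1 = h²/(8m_eL²) = 3.681×10^-18 J and ΔE = (5² − 3²)E_1 = 5.890×10^-17 J.
f = ΔE/h = 5.890×10^-17/6.63×10^-34 = 8.88×10^16 Hz.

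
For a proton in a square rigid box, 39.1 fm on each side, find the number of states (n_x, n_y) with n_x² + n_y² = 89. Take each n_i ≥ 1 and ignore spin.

The level has n_x² + n_y² = 89. The ordered positive-integer solutions are (5, 8), (8, 5).
That gives 2 states.

degeneracy = 2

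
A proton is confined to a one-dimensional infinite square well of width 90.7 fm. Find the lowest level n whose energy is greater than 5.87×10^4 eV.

n = 2

E_1 = h²/(8m_pL²) = 3.988×10^-15 J = 2.489×10^4 eV.
Need n² > 5.87×10^4/2.489×10^4 = 2.358, i.e. n > 1.536.
The smallest integer satisfying this is n = 2.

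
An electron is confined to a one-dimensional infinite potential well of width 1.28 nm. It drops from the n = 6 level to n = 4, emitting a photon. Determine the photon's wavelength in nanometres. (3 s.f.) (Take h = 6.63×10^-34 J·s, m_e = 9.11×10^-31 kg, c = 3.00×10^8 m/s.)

λ = 270 nm

E_1 = h²/(8m_eL²) = 3.681×10^-20 J, so ΔE = (6² − 4²)E_1 = 7.362×10^-19 J.
λ = hc/ΔE = (6.63×10^-34·3.00×10^8)/7.362×10^-19 = 2.70×10^-7 m = 270 nm.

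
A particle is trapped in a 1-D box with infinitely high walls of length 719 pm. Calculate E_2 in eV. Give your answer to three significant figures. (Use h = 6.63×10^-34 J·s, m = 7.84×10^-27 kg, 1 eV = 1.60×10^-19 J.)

E_2 = 3.39×10^-4 eV

For an infinite well E_n = n²h²/(8mL²), so E_1 = h²/(8mL²) = (6.63×10^-34)²/(8·7.84×10^-27·(7.19×10^-10 m)²) = 1.356×10^-23 J.
Then E_2 = 2²·E_1 = 4·1.356×10^-23 J = 5.424×10^-23 J.
Converting, E_2 = 5.424×10^-23 J / (1.60×10^-19 J/eV) = 3.39×10^-4 eV.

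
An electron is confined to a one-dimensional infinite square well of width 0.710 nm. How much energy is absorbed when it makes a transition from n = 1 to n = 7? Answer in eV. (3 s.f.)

|ΔE| = 35.8 eV

E_1 = h²/(8m_eL²) = 1.195×10^-19 J.
|ΔE| = |1² − 7²|·E_1 = 48·1.195×10^-19 J = 5.736×10^-18 J = 35.8 eV.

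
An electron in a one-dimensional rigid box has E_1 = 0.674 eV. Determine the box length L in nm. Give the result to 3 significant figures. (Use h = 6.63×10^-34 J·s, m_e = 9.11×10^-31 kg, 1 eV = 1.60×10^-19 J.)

L = 0.748 nm

From E_n = n²h²/(8m_eL²), L = n·h/√(8m_eE_n).
E_1 = 0.674 eV = 1.078×10^-19 J, so L = 1·6.63×10^-34/√(8·9.11×10^-31·1.078×10^-19) = 7.48×10^-10 m = 0.748 nm.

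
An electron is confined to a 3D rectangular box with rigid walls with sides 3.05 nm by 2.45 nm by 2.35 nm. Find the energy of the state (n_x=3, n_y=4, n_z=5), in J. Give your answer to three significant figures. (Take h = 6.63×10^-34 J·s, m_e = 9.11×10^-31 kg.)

E = 4.92×10^-19 J

For a 3D rectangular well E = (h²/8m_e)·Σ n_i²/L_i² = (6.63×10^-34)²/(8·9.11×10^-31) · [3²/(3.05 nm)² + 4²/(2.45 nm)² + 5²/(2.35 nm)²].
Evaluating gives E = 4.92×10^-19 J.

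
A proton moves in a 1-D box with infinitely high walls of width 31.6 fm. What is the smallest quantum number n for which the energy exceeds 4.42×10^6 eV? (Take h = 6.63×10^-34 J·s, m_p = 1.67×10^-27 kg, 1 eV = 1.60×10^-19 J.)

E_1 = h²/(8m_pL²) = 3.295×10^-14 J = 2.059×10^5 eV.
Need n² > 4.42×10^6/2.059×10^5 = 21.47, i.e. n > 4.634.
The smallest integer satisfying this is n = 5.

n = 5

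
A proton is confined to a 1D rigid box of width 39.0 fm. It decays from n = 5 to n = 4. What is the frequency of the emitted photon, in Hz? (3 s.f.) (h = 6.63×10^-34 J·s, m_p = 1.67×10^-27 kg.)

E_1 = h²/(8m_pL²) = 2.163×10^-14 J and ΔE = (5² − 4²)E_1 = 1.947×10^-13 J.
f = ΔE/h = 1.947×10^-13/6.63×10^-34 = 2.94×10^20 Hz.

f = 2.94×10^20 Hz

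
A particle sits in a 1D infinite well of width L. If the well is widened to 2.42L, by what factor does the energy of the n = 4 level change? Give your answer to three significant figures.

E_n ∝ 1/L², so the energy scales by 1/2.42² = 0.171.

0.171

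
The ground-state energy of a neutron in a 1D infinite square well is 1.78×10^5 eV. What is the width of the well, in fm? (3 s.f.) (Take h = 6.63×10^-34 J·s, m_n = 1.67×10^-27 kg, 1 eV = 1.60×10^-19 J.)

L = 34.0 fm

From E_n = n²h²/(8m_nL²), L = n·h/√(8m_nE_n).
E_1 = 1.78×10^5 eV = 2.848×10^-14 J, so L = 1·6.63×10^-34/√(8·1.67×10^-27·2.848×10^-14) = 3.40×10^-14 m = 34.0 fm.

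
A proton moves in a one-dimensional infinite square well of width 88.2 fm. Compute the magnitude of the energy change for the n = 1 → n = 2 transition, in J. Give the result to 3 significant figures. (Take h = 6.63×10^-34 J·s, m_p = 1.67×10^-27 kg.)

|ΔE| = 1.27×10^-14 J

E_1 = h²/(8m_pL²) = 4.229×10^-15 J.
|ΔE| = |1² − 2²|·E_1 = 3·4.229×10^-15 J = 1.27×10^-14 J.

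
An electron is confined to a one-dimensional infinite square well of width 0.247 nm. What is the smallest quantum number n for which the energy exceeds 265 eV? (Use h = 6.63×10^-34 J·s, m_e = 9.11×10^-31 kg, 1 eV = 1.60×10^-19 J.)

n = 7

E_1 = h²/(8m_eL²) = 9.886×10^-19 J = 6.179 eV.
Need n² > 265/6.179 = 42.89, i.e. n > 6.549.
The smallest integer satisfying this is n = 7.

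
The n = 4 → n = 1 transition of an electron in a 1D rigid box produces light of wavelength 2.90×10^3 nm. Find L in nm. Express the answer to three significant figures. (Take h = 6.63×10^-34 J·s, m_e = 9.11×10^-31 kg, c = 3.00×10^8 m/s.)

L = 3.63 nm

The photon carries ΔE = hc/λ = 6.63×10^-34·3.00×10^8/2.90×10^-6 m = 6.859×10^-20 J.
Since ΔE = (4² − 1²)E_1, E_1 = 4.573×10^-21 J, and L = h/√(8m_eE_1) = 3.63×10^-9 m = 3.63 nm.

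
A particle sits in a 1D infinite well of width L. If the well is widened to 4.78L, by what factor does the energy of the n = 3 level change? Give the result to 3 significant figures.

E_n ∝ 1/L², so the energy scales by 1/4.78² = 0.0438.

0.0438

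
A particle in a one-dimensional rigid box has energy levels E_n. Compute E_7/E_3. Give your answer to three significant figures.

5.44

E_n ∝ n², so E_7/E_3 = 7²/3² = 49/9 = 5.44.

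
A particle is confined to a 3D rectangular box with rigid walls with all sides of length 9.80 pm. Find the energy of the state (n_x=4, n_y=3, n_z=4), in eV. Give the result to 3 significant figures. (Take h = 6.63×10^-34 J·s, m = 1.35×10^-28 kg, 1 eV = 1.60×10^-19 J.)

E = 1.09×10^3 eV

For a 3D rectangular well E = (h²/8m)·Σ n_i²/L_i² = (6.63×10^-34)²/(8·1.35×10^-28) · [4²/(9.80 pm)² + 3²/(9.80 pm)² + 4²/(9.80 pm)²].
Evaluating gives E = 1.738×10^-16 J = 1.09×10^3 eV.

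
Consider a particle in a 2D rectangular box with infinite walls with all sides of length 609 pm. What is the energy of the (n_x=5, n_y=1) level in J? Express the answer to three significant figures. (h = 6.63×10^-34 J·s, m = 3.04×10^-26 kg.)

E = 1.27×10^-22 J

For a 2D rectangular well E = (h²/8m)·Σ n_i²/L_i² = (6.63×10^-34)²/(8·3.04×10^-26) · [5²/(609 pm)² + 1²/(609 pm)²].
Evaluating gives E = 1.27×10^-22 J.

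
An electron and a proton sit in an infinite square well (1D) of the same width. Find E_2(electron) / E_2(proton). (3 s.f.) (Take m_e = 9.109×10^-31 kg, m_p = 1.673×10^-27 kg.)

1.84×10^3

E_n ∝ 1/m at fixed n and L, so the ratio is m_p/m_e = 1.673×10^-27/9.109×10^-31 = 1.84×10^3.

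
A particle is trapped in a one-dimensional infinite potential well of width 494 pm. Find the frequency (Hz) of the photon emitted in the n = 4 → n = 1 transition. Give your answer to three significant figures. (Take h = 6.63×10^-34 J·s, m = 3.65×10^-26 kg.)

f = 1.40×10^11 Hz

E_1 = h²/(8mL²) = 6.169×10^-24 J and ΔE = (4² − 1²)E_1 = 9.254×10^-23 J.
f = ΔE/h = 9.254×10^-23/6.63×10^-34 = 1.40×10^11 Hz.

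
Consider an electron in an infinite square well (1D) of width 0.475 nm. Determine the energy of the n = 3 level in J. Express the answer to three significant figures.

E_3 = 2.40×10^-18 J

For an infinite well E_n = n²h²/(8m_eL²), so E_1 = h²/(8m_eL²) = (6.626×10^-34)²/(8·9.109×10^-31·(4.75×10^-10 m)²) = 2.670×10^-19 J.
Then E_3 = 3²·E_1 = 9·2.670×10^-19 J = 2.40×10^-18 J.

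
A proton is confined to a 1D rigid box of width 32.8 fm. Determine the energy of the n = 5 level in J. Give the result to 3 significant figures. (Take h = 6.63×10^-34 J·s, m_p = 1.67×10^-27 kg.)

For an infinite well E_n = n²h²/(8m_pL²), so E_1 = h²/(8m_pL²) = (6.63×10^-34)²/(8·1.67×10^-27·(3.28×10^-14 m)²) = 3.058×10^-14 J.
Then E_5 = 5²·E_1 = 25·3.058×10^-14 J = 7.65×10^-13 J.

E_5 = 7.65×10^-13 J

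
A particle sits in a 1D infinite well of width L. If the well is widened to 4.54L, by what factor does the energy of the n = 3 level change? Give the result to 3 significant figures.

0.0485

E_n ∝ 1/L², so the energy scales by 1/4.54² = 0.0485.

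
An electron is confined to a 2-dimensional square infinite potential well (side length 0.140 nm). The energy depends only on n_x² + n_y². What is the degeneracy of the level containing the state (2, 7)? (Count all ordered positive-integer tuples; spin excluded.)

The level has n_x² + n_y² = 53. The ordered positive-integer solutions are (2, 7), (7, 2).
That gives 2 states.

degeneracy = 2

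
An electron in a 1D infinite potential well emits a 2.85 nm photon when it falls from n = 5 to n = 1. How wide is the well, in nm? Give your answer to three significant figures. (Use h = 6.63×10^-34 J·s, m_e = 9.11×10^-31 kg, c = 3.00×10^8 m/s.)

The photon carries ΔE = hc/λ = 6.63×10^-34·3.00×10^8/2.85×10^-9 m = 6.979×10^-17 J.
Since ΔE = (5² − 1²)E_1, E_1 = 2.908×10^-18 J, and L = h/√(8m_eE_1) = 1.44×10^-10 m = 0.144 nm.

L = 0.144 nm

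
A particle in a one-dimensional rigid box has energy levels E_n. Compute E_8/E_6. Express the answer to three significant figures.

E_n ∝ n², so E_8/E_6 = 8²/6² = 64/36 = 1.78.

1.78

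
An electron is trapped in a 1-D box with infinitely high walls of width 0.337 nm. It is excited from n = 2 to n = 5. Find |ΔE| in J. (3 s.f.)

|ΔE| = 1.11×10^-17 J

E_1 = h²/(8m_eL²) = 5.305×10^-19 J.
|ΔE| = |2² − 5²|·E_1 = 21·5.305×10^-19 J = 1.11×10^-17 J.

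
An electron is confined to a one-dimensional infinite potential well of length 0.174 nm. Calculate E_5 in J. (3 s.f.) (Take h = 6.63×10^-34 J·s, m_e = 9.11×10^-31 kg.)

For an infinite well E_n = n²h²/(8m_eL²), so E_1 = h²/(8m_eL²) = (6.63×10^-34)²/(8·9.11×10^-31·(1.74×10^-10 m)²) = 1.992×10^-18 J.
Then E_5 = 5²·E_1 = 25·1.992×10^-18 J = 4.98×10^-17 J.

E_5 = 4.98×10^-17 J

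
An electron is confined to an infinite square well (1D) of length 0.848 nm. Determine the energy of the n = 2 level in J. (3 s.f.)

For an infinite well E_n = n²h²/(8m_eL²), so E_1 = h²/(8m_eL²) = (6.626×10^-34)²/(8·9.109×10^-31·(8.48×10^-10 m)²) = 8.378×10^-20 J.
Then E_2 = 2²·E_1 = 4·8.378×10^-20 J = 3.35×10^-19 J.

E_2 = 3.35×10^-19 J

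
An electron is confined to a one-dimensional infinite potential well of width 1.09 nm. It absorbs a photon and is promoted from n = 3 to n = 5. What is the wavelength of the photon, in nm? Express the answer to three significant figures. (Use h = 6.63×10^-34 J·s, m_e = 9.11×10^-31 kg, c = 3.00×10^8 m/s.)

λ = 245 nm

E_1 = h²/(8m_eL²) = 5.077×10^-20 J, so ΔE = (5² − 3²)E_1 = 8.123×10^-19 J.
λ = hc/ΔE = (6.63×10^-34·3.00×10^8)/8.123×10^-19 = 2.45×10^-7 m = 245 nm.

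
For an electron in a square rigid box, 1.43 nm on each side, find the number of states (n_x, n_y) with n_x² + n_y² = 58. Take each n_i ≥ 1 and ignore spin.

The level has n_x² + n_y² = 58. The ordered positive-integer solutions are (3, 7), (7, 3).
That gives 2 states.

degeneracy = 2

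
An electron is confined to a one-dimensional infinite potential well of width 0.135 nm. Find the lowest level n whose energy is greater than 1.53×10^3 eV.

E_1 = h²/(8m_eL²) = 3.306×10^-18 J = 20.64 eV.
Need n² > 1.53×10^3/20.64 = 74.13, i.e. n > 8.610.
The smallest integer satisfying this is n = 9.

n = 9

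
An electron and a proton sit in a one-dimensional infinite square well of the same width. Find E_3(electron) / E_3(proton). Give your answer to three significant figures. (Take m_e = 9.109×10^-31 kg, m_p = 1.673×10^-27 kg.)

E_n ∝ 1/m at fixed n and L, so the ratio is m_p/m_e = 1.673×10^-27/9.109×10^-31 = 1.84×10^3.

1.84×10^3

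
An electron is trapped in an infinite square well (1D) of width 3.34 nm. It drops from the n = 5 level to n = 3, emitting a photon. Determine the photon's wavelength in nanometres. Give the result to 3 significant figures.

λ = 2.30×10^3 nm

E_1 = h²/(8m_eL²) = 5.401×10^-21 J, so ΔE = (5² − 3²)E_1 = 8.642×10^-20 J.
λ = hc/ΔE = (6.626×10^-34·2.998×10^8)/8.642×10^-20 = 2.30×10^-6 m = 2.30×10^3 nm.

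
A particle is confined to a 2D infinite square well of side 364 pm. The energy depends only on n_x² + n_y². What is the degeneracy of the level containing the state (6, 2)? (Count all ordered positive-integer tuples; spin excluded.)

The level has n_x² + n_y² = 40. The ordered positive-integer solutions are (2, 6), (6, 2).
That gives 2 states.

degeneracy = 2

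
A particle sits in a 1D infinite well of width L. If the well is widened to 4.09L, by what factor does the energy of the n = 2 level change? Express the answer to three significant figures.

0.0598

E_n ∝ 1/L², so the energy scales by 1/4.09² = 0.0598.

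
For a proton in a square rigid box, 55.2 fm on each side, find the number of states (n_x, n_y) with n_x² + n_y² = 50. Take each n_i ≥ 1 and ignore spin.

The level has n_x² + n_y² = 50. The ordered positive-integer solutions are (1, 7), (5, 5), (7, 1).
That gives 3 states.

degeneracy = 3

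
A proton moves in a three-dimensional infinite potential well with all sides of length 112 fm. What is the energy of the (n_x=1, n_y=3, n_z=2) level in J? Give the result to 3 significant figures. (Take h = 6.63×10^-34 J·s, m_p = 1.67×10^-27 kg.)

For a 3D rectangular well E = (h²/8m_p)·Σ n_i²/L_i² = (6.63×10^-34)²/(8·1.67×10^-27) · [1²/(112 fm)² + 3²/(112 fm)² + 2²/(112 fm)²].
Evaluating gives E = 3.67×10^-14 J.

E = 3.67×10^-14 J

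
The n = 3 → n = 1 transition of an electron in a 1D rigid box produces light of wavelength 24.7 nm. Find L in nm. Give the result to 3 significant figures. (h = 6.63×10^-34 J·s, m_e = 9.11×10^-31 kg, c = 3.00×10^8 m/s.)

L = 0.245 nm

The photon carries ΔE = hc/λ = 6.63×10^-34·3.00×10^8/2.47×10^-8 m = 8.053×10^-18 J.
Since ΔE = (3² − 1²)E_1, E_1 = 1.007×10^-18 J, and L = h/√(8m_eE_1) = 2.45×10^-10 m = 0.245 nm.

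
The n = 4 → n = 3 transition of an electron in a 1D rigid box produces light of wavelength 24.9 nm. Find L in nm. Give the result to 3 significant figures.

The photon carries ΔE = hc/λ = 6.626×10^-34·2.998×10^8/2.49×10^-8 m = 7.978×10^-18 J.
Since ΔE = (4² − 3²)E_1, E_1 = 1.140×10^-18 J, and L = h/√(8m_eE_1) = 2.30×10^-10 m = 0.230 nm.

L = 0.230 nm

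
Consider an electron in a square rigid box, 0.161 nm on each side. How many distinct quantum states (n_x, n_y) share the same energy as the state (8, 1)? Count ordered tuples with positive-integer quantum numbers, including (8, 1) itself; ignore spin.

degeneracy = 4

The level has n_x² + n_y² = 65. The ordered positive-integer solutions are (1, 8), (4, 7), (7, 4), (8, 1).
That gives 4 states.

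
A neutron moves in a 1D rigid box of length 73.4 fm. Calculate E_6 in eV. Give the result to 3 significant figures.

For an infinite well E_n = n²h²/(8m_nL²), so E_1 = h²/(8m_nL²) = (6.626×10^-34)²/(8·1.675×10^-27·(7.34×10^-14 m)²) = 6.081×10^-15 J.
Then E_6 = 6²·E_1 = 36·6.081×10^-15 J = 2.189×10^-13 J.
Converting, E_6 = 2.189×10^-13 J / (1.602×10^-19 J/eV) = 1.37×10^6 eV.

E_6 = 1.37×10^6 eV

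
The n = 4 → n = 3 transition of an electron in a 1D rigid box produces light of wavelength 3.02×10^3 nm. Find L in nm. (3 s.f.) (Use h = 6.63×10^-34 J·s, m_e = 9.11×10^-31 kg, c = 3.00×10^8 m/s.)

The photon carries ΔE = hc/λ = 6.63×10^-34·3.00×10^8/3.02×10^-6 m = 6.586×10^-20 J.
Since ΔE = (4² − 3²)E_1, E_1 = 9.409×10^-21 J, and L = h/√(8m_eE_1) = 2.53×10^-9 m = 2.53 nm.

L = 2.53 nm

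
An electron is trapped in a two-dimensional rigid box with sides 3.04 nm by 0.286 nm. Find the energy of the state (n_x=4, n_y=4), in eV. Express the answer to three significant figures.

E = 74.2 eV

For a 2D rectangular well E = (h²/8m_e)·Σ n_i²/L_i² = (6.626×10^-34)²/(8·9.109×10^-31) · [4²/(3.04 nm)² + 4²/(0.286 nm)²].
Evaluating gives E = 1.189×10^-17 J = 74.2 eV.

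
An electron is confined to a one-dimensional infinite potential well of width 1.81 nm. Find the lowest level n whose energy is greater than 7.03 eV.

n = 8

E_1 = h²/(8m_eL²) = 1.839×10^-20 J = 0.1148 eV.
Need n² > 7.03/0.1148 = 61.24, i.e. n > 7.826.
The smallest integer satisfying this is n = 8.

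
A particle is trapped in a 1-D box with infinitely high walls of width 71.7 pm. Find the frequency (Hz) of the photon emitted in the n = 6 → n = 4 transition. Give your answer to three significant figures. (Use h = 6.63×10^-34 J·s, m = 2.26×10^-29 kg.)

E_1 = h²/(8mL²) = 4.729×10^-19 J and ΔE = (6² − 4²)E_1 = 9.458×10^-18 J.
f = ΔE/h = 9.458×10^-18/6.63×10^-34 = 1.43×10^16 Hz.

f = 1.43×10^16 Hz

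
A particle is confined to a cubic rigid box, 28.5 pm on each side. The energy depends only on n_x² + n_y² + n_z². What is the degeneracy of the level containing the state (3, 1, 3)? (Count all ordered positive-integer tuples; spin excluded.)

degeneracy = 3

The level has n_x² + n_y² + n_z² = 19. The ordered positive-integer solutions are (1, 3, 3), (3, 1, 3), (3, 3, 1).
That gives 3 states.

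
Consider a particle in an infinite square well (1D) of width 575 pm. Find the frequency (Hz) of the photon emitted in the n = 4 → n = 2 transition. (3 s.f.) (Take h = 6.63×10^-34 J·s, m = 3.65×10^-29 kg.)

E_1 = h²/(8mL²) = 4.553×10^-21 J and ΔE = (4² − 2²)E_1 = 5.464×10^-20 J.
f = ΔE/h = 5.464×10^-20/6.63×10^-34 = 8.24×10^13 Hz.

f = 8.24×10^13 Hz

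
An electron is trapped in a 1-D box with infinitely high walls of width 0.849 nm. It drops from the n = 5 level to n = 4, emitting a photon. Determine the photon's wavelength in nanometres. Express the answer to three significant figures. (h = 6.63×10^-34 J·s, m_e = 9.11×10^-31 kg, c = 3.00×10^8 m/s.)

λ = 264 nm

E_1 = h²/(8m_eL²) = 8.368×10^-20 J, so ΔE = (5² − 4²)E_1 = 7.531×10^-19 J.
λ = hc/ΔE = (6.63×10^-34·3.00×10^8)/7.531×10^-19 = 2.64×10^-7 m = 264 nm.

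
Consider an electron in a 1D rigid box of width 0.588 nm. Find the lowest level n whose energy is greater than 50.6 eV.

E_1 = h²/(8m_eL²) = 1.743×10^-19 J = 1.088 eV.
Need n² > 50.6/1.088 = 46.51, i.e. n > 6.820.
The smallest integer satisfying this is n = 7.

n = 7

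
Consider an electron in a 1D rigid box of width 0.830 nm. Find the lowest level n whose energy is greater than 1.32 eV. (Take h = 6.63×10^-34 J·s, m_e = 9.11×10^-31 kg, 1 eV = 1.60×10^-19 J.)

E_1 = h²/(8m_eL²) = 8.755×10^-20 J = 0.5472 eV.
Need n² > 1.32/0.5472 = 2.412, i.e. n > 1.553.
The smallest integer satisfying this is n = 2.

n = 2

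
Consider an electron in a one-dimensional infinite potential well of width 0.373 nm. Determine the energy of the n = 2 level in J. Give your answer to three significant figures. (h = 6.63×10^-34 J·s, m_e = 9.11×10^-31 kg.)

E_2 = 1.73×10^-18 J

For an infinite well E_n = n²h²/(8m_eL²), so E_1 = h²/(8m_eL²) = (6.63×10^-34)²/(8·9.11×10^-31·(3.73×10^-10 m)²) = 4.335×10^-19 J.
Then E_2 = 2²·E_1 = 4·4.335×10^-19 J = 1.73×10^-18 J.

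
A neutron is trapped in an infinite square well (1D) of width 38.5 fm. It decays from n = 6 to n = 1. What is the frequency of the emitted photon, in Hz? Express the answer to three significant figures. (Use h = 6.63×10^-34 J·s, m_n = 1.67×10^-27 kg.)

f = 1.17×10^21 Hz

E_1 = h²/(8m_nL²) = 2.220×10^-14 J and ΔE = (6² − 1²)E_1 = 7.770×10^-13 J.
f = ΔE/h = 7.770×10^-13/6.63×10^-34 = 1.17×10^21 Hz.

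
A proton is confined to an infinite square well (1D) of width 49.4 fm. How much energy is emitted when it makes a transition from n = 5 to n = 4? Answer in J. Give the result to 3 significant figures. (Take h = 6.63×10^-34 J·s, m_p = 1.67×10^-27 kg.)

E_1 = h²/(8m_pL²) = 1.348×10^-14 J.
|ΔE| = |5² − 4²|·E_1 = 9·1.348×10^-14 J = 1.21×10^-13 J.

|ΔE| = 1.21×10^-13 J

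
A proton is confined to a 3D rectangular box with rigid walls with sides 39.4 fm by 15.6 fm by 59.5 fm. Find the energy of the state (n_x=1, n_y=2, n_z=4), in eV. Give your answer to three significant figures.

E = 4.42×10^6 eV

For a 3D rectangular well E = (h²/8m_p)·Σ n_i²/L_i² = (6.626×10^-34)²/(8·1.673×10^-27) · [1²/(39.4 fm)² + 2²/(15.6 fm)² + 4²/(59.5 fm)²].
Evaluating gives E = 7.086×10^-13 J = 4.42×10^6 eV.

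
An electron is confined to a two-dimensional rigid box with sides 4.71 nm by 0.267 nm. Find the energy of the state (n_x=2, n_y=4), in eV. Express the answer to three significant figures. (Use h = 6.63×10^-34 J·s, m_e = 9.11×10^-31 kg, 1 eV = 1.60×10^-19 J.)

E = 84.7 eV

For a 2D rectangular well E = (h²/8m_e)·Σ n_i²/L_i² = (6.63×10^-34)²/(8·9.11×10^-31) · [2²/(4.71 nm)² + 4²/(0.267 nm)²].
Evaluating gives E = 1.355×10^-17 J = 84.7 eV.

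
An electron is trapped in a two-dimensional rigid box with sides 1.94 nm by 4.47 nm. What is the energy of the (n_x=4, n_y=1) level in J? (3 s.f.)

E = 2.59×10^-19 J

For a 2D rectangular well E = (h²/8m_e)·Σ n_i²/L_i² = (6.626×10^-34)²/(8·9.109×10^-31) · [4²/(1.94 nm)² + 1²/(4.47 nm)²].
Evaluating gives E = 2.59×10^-19 J.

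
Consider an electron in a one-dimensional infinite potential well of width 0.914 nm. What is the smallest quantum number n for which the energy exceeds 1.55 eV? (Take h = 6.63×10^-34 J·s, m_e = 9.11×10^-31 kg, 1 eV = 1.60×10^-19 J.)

n = 2

E_1 = h²/(8m_eL²) = 7.220×10^-20 J = 0.4513 eV.
Need n² > 1.55/0.4513 = 3.435, i.e. n > 1.853.
The smallest integer satisfying this is n = 2.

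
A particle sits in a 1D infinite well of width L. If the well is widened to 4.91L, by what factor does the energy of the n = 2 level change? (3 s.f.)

E_n ∝ 1/L², so the energy scales by 1/4.91² = 0.0415.

0.0415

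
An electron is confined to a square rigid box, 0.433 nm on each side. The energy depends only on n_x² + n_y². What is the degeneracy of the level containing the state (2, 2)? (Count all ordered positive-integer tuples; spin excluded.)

The level has n_x² + n_y² = 8. The ordered positive-integer solutions are (2, 2).
That gives 1 state.

degeneracy = 1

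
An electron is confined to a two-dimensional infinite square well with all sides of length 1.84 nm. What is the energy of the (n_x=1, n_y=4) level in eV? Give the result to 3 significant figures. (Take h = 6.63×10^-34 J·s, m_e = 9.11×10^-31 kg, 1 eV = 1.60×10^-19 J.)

E = 1.89 eV

For a 2D rectangular well E = (h²/8m_e)·Σ n_i²/L_i² = (6.63×10^-34)²/(8·9.11×10^-31) · [1²/(1.84 nm)² + 4²/(1.84 nm)²].
Evaluating gives E = 3.029×10^-19 J = 1.89 eV.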